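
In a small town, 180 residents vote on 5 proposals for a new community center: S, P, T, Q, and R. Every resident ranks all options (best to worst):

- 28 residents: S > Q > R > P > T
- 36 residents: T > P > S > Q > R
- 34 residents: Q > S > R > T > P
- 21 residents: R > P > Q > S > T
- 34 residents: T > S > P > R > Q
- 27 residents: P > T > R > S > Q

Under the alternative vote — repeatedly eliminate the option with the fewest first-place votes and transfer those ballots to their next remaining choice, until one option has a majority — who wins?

Round 1: S 28, P 27, T 70, Q 34, R 21. Eliminate R.
Round 2: S 28, P 48, T 70, Q 34. Eliminate S.
Round 3: P 48, T 70, Q 62. Eliminate P.
Round 4: T 97, Q 83. T has a majority.

T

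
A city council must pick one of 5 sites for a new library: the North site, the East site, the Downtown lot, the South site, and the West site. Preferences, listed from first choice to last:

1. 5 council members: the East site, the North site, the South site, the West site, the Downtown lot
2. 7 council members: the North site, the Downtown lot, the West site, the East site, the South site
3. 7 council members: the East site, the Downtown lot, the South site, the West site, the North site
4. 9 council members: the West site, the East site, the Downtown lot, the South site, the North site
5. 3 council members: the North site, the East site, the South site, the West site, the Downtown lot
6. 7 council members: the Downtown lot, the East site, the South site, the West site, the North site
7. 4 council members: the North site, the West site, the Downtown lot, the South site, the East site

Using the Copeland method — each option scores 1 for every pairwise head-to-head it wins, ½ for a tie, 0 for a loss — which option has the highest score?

the East site

the North site: loses to the East site, the Downtown lot, the South site, and the West site → score 0.
the East site: beats the North site, the Downtown lot, the South site, and the West site → score 4.
the Downtown lot: beats the North site and the South site; ties the West site; loses to the East site → score 2.5.
the South site: beats the North site and the West site; loses to the East site and the Downtown lot → score 2.
the West site: beats the North site; ties the Downtown lot; loses to the East site and the South site → score 1.5.
the East site has the best pairwise record.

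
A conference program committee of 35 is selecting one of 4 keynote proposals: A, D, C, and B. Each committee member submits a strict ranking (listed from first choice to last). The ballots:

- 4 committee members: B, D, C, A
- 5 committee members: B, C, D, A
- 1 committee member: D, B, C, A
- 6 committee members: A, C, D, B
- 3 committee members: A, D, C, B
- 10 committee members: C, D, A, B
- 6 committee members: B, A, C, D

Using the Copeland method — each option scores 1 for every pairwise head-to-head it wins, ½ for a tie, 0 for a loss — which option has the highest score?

A: beats B; loses to D and C → score 1.
D: beats A and B; loses to C → score 2.
C: beats A, D, and B → score 3.
B: loses to A, D, and C → score 0.
C has the best pairwise record.

C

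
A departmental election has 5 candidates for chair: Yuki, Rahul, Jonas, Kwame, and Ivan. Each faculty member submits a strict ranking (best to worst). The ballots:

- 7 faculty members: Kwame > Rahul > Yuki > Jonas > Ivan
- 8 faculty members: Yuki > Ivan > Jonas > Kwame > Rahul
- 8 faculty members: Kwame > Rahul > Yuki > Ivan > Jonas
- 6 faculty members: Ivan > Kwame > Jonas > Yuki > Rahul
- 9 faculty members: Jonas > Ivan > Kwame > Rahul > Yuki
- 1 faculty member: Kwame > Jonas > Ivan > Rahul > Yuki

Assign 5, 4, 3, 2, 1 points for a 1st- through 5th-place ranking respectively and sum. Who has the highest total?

Kwame

Yuki: 7·3 + 8·5 + 8·3 + 6·2 + 9·1 + 1·1 = 107
Rahul: 7·4 + 8·1 + 8·4 + 6·1 + 9·2 + 1·2 = 94
Jonas: 7·2 + 8·3 + 8·1 + 6·3 + 9·5 + 1·4 = 113
Kwame: 7·5 + 8·2 + 8·5 + 6·4 + 9·3 + 1·5 = 147
Ivan: 7·1 + 8·4 + 8·2 + 6·5 + 9·4 + 1·3 = 124
Kwame has the highest Borda score (147).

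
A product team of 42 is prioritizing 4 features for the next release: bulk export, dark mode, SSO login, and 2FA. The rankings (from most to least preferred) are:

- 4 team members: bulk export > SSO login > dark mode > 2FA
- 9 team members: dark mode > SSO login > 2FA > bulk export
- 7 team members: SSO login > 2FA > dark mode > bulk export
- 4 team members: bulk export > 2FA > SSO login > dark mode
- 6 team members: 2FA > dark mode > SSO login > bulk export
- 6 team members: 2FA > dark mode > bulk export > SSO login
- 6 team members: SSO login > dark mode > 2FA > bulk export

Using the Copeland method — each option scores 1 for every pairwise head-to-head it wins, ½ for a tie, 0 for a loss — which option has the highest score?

bulk export: loses to dark mode, SSO login, and 2FA → score 0.
dark mode: beats bulk export; ties SSO login; loses to 2FA → score 1.5.
SSO login: beats bulk export and 2FA; ties dark mode → score 2.5.
2FA: beats bulk export and dark mode; loses to SSO login → score 2.
SSO login has the best pairwise record.

SSO login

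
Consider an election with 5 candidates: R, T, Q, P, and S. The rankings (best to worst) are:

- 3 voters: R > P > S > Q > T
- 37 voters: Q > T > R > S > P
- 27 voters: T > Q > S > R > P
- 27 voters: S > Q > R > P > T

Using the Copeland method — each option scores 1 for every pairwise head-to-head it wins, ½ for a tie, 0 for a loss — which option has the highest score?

Q

R: beats P; loses to T, Q, and S → score 1.
T: beats R, P, and S; loses to Q → score 3.
Q: beats R, T, P, and S → score 4.
P: loses to R, T, Q, and S → score 0.
S: beats R and P; loses to T and Q → score 2.
Q has the best pairwise record.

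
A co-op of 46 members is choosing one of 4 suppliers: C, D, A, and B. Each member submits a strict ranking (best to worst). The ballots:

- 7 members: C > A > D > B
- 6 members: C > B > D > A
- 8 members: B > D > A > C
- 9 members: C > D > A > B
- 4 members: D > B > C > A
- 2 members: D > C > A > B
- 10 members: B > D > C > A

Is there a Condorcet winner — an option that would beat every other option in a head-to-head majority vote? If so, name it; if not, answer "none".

none

Checking pairwise contests:
D beats C 24–22.
B beats D 24–22.
C beats A 38–8.
C beats B 24–22.
Every option loses at least one head-to-head, so there is no Condorcet winner.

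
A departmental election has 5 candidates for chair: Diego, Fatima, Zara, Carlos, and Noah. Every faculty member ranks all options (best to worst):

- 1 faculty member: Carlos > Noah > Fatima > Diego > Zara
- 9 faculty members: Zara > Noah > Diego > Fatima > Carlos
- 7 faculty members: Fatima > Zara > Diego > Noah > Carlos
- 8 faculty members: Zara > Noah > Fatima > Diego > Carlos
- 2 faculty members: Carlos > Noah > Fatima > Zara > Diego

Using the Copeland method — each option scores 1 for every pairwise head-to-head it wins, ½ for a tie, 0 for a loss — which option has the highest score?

Diego: beats Carlos; loses to Fatima, Zara, and Noah → score 1.
Fatima: beats Diego and Carlos; loses to Zara and Noah → score 2.
Zara: beats Diego, Fatima, Carlos, and Noah → score 4.
Carlos: loses to Diego, Fatima, Zara, and Noah → score 0.
Noah: beats Diego, Fatima, and Carlos; loses to Zara → score 3.
Zara has the best pairwise record.

Zara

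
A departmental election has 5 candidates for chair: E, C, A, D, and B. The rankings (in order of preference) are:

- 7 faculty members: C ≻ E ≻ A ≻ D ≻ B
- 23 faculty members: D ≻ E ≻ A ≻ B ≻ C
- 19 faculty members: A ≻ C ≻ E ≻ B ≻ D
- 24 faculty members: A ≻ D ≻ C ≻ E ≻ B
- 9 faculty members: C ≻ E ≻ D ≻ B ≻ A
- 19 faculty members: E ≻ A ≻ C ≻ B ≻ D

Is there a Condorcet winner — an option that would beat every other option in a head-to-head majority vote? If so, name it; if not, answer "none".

none

Checking pairwise contests:
C beats E 59–42.
A beats C 85–16.
E beats A 58–43.
E beats D 54–47.
E beats B 101–0.
Every option loses at least one head-to-head, so there is no Condorcet winner.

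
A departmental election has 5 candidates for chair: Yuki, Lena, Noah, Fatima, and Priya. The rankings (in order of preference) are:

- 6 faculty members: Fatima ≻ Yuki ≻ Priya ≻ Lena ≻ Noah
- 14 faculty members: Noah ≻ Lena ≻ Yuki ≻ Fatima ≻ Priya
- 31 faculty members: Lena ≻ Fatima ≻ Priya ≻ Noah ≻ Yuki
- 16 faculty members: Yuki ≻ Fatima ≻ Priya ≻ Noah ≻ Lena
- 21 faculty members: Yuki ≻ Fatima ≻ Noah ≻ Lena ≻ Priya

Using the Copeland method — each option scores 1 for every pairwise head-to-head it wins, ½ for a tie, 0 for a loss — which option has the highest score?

Lena

Yuki: beats Fatima and Priya; loses to Lena and Noah → score 2.
Lena: beats Yuki, Fatima, and Priya; loses to Noah → score 3.
Noah: beats Yuki and Lena; loses to Fatima and Priya → score 2.
Fatima: beats Noah and Priya; loses to Yuki and Lena → score 2.
Priya: beats Noah; loses to Yuki, Lena, and Fatima → score 1.
Lena has the best pairwise record.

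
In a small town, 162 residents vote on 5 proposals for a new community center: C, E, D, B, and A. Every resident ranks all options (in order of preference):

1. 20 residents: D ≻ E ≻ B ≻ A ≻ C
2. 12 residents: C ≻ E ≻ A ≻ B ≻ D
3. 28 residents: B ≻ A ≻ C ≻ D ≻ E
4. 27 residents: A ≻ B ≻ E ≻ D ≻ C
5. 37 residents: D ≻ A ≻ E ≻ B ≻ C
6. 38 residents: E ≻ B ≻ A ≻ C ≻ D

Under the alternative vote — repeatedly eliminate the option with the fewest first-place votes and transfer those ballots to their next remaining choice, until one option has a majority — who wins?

Round 1: C 12, E 38, D 57, B 28, A 27. Eliminate C.
Round 2: E 50, D 57, B 28, A 27. Eliminate A.
Round 3: E 50, D 57, B 55. Eliminate E.
Round 4: D 57, B 105. B has a majority.

B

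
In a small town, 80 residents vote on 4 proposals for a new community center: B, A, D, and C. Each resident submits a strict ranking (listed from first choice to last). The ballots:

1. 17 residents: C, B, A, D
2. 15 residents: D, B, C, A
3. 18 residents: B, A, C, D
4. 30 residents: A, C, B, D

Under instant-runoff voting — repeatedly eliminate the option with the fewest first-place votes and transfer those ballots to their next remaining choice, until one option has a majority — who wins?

Round 1: B 18, A 30, D 15, C 17. Eliminate D.
Round 2: B 33, A 30, C 17. Eliminate C.
Round 3: B 50, A 30. B has a majority.

B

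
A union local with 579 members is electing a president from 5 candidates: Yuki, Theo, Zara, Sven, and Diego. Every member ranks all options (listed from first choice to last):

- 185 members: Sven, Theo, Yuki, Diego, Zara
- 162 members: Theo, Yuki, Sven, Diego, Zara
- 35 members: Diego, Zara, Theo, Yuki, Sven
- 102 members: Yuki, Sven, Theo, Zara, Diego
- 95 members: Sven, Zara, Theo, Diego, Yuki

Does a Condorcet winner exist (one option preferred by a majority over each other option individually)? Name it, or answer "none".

Checking pairwise contests:
Theo beats Yuki 477–102.
Sven beats Theo 382–197.
Yuki beats Zara 449–130.
Yuki beats Sven 299–280.
Yuki beats Diego 449–130.
Every option loses at least one head-to-head, so there is no Condorcet winner.

none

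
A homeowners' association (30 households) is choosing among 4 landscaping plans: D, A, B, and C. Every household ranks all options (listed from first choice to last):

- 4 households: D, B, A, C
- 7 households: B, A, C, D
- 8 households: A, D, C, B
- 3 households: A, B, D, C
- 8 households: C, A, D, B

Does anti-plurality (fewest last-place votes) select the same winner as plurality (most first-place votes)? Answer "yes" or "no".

Anti-plurality — last-place votes: D 7, A 0, B 16, C 7. Winner: A.
Plurality — first-place votes: D 4, A 11, B 7, C 8. Winner: A.
The two methods agree.

yes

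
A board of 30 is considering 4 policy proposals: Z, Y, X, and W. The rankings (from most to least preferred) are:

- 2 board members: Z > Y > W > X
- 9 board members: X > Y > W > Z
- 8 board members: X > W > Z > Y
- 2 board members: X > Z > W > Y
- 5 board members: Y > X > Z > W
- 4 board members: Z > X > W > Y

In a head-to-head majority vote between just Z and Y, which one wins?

Voters preferring Z to Y: 16; preferring Y to Z: 14.
Z wins the head-to-head.

Z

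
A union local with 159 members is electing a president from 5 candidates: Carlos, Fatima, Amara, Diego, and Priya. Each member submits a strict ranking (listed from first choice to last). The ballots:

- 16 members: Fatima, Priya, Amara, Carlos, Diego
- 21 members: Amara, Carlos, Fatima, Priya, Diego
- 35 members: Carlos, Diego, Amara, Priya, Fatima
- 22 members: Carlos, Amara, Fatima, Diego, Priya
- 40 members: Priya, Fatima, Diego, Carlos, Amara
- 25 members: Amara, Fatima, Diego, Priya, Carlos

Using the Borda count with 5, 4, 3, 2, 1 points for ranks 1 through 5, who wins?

Carlos: 16·2 + 21·4 + 35·5 + 22·5 + 40·2 + 25·1 = 506
Fatima: 16·5 + 21·3 + 35·1 + 22·3 + 40·4 + 25·4 = 504
Amara: 16·3 + 21·5 + 35·3 + 22·4 + 40·1 + 25·5 = 511
Diego: 16·1 + 21·1 + 35·4 + 22·2 + 40·3 + 25·3 = 416
Priya: 16·4 + 21·2 + 35·2 + 22·1 + 40·5 + 25·2 = 448
Amara has the highest Borda score (511).

Amara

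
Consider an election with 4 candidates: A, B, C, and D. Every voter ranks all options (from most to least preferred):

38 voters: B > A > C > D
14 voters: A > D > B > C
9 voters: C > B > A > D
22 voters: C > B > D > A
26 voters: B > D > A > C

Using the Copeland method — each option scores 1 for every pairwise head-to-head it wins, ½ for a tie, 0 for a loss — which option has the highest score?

A: beats C and D; loses to B → score 2.
B: beats A, C, and D → score 3.
C: beats D; loses to A and B → score 1.
D: loses to A, B, and C → score 0.
B has the best pairwise record.

B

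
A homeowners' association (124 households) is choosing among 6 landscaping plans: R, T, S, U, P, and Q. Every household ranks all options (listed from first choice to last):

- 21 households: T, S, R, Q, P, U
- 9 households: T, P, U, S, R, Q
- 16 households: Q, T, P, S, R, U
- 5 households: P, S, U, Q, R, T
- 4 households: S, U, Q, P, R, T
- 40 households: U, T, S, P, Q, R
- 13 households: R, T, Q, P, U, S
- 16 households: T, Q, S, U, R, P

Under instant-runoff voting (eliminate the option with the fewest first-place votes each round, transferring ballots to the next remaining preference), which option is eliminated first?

S

Round 1: R 13, T 46, S 4, U 40, P 5, Q 16. Eliminate S.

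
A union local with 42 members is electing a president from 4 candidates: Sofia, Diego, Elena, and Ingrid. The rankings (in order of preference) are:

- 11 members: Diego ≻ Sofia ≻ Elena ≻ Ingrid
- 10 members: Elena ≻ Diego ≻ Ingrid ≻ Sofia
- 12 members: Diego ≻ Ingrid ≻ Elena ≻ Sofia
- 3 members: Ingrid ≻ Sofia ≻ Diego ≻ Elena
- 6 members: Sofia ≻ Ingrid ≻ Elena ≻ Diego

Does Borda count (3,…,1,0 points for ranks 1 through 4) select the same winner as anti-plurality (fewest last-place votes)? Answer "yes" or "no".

no

Borda — scores: Sofia 46, Diego 92, Elena 59, Ingrid 55. Winner: Diego.
Anti-plurality — last-place votes: Sofia 22, Diego 6, Elena 3, Ingrid 11. Winner: Elena.
The two methods disagree.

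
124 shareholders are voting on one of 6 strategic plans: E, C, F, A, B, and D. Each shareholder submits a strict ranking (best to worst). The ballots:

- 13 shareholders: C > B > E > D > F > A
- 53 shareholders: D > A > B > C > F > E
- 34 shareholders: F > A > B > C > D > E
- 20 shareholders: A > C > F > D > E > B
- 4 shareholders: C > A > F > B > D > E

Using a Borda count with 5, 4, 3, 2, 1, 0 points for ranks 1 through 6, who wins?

E: 13·3 + 53·0 + 34·0 + 20·1 + 4·0 = 59
C: 13·5 + 53·2 + 34·2 + 20·4 + 4·5 = 339
F: 13·1 + 53·1 + 34·5 + 20·3 + 4·3 = 308
A: 13·0 + 53·4 + 34·4 + 20·5 + 4·4 = 464
B: 13·4 + 53·3 + 34·3 + 20·0 + 4·2 = 321
D: 13·2 + 53·5 + 34·1 + 20·2 + 4·1 = 369
A has the highest Borda score (464).

A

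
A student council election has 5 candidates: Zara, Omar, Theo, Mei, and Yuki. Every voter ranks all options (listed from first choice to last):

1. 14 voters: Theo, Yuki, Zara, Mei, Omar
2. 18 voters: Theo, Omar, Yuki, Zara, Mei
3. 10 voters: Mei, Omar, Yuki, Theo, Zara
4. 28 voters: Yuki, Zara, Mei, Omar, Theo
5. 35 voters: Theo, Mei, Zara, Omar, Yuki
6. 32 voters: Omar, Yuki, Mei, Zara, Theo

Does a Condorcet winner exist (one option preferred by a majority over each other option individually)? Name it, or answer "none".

Checking pairwise contests:
Theo beats Zara 77–60.
Zara beats Omar 77–60.
Omar beats Theo 70–67.
Yuki beats Mei 92–45.
Omar beats Yuki 95–42.
Every option loses at least one head-to-head, so there is no Condorcet winner.

none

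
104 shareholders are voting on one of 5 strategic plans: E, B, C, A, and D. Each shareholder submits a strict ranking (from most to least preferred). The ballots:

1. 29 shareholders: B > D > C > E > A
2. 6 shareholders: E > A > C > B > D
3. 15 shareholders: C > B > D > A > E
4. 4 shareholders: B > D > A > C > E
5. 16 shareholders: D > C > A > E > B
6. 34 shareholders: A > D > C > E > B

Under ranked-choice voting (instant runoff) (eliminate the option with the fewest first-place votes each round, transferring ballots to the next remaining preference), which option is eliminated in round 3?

Round 1: E 6, B 33, C 15, A 34, D 16. Eliminate E.
Round 2: B 33, C 15, A 40, D 16. Eliminate C.
Round 3: B 48, A 40, D 16. Eliminate D.

D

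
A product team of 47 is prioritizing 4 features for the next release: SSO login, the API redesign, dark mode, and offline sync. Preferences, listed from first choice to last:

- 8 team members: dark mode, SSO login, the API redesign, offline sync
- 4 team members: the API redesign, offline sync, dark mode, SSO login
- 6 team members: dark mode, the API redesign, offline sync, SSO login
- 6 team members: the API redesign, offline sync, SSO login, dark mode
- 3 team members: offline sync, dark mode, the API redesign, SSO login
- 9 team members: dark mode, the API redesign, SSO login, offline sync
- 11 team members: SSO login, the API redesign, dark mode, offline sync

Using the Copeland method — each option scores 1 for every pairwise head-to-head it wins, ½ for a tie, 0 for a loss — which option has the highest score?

SSO login: beats offline sync; loses to the API redesign and dark mode → score 1.
the API redesign: beats SSO login and offline sync; loses to dark mode → score 2.
dark mode: beats SSO login, the API redesign, and offline sync → score 3.
offline sync: loses to SSO login, the API redesign, and dark mode → score 0.
dark mode has the best pairwise record.

dark mode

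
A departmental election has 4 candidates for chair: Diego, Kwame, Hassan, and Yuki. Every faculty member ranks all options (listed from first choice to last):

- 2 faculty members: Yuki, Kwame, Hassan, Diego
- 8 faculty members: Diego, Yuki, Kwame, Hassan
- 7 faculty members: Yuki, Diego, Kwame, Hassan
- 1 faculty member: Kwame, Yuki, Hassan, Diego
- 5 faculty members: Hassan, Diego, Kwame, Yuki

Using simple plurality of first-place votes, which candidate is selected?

Yuki

First-place votes: Diego 8, Kwame 1, Hassan 5, Yuki 9.
Yuki has the most first-place votes.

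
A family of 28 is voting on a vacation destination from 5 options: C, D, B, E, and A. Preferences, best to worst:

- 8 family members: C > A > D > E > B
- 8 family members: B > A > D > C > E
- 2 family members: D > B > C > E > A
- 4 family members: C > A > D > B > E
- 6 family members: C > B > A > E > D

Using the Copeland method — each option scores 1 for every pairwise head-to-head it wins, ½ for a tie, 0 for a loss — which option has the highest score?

C: beats D, B, E, and A → score 4.
D: beats E; ties B; loses to C and A → score 1.5.
B: beats E and A; ties D; loses to C → score 2.5.
E: loses to C, D, B, and A → score 0.
A: beats D and E; loses to C and B → score 2.
C has the best pairwise record.

C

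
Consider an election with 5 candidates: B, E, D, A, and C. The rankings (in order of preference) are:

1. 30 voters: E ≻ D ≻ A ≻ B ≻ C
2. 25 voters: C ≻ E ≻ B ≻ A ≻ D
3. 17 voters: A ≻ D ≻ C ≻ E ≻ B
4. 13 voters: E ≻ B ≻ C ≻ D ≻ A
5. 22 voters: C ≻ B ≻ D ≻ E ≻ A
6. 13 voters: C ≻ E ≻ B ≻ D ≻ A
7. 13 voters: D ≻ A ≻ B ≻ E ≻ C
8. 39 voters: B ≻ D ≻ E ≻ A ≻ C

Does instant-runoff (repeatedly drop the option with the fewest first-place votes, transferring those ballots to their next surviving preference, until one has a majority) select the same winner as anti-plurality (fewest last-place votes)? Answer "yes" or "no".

no

Instant-runoff — R1 B 39, E 43, D 13, A 17, C 60 (D out); R2 B 39, E 43, A 30, C 60 (A out); R3 B 52, E 43, C 77 (E out); R4 B 95, C 77 (B winner). Winner: B.
Anti-plurality — last-place votes: B 17, E 0, D 25, A 48, C 82. Winner: E.
The two methods disagree.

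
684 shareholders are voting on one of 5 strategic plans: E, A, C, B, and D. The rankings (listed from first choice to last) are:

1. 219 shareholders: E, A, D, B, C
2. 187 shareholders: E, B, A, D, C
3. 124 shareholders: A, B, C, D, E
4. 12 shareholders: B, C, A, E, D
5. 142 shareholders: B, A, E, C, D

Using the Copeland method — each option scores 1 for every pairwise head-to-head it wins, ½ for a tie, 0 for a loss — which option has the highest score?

E: beats A, C, B, and D → score 4.
A: beats C, B, and D; loses to E → score 3.
C: loses to E, A, B, and D → score 0.
B: beats C and D; loses to E and A → score 2.
D: beats C; loses to E, A, and B → score 1.
E has the best pairwise record.

E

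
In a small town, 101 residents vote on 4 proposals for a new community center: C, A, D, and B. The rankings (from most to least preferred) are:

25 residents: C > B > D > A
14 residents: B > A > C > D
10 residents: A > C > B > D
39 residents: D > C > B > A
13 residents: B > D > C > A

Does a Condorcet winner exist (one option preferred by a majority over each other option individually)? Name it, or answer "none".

Checking pairwise contests:
D beats C 52–49.
C beats A 77–24.
B beats D 62–39.
C beats B 74–27.
Every option loses at least one head-to-head, so there is no Condorcet winner.

none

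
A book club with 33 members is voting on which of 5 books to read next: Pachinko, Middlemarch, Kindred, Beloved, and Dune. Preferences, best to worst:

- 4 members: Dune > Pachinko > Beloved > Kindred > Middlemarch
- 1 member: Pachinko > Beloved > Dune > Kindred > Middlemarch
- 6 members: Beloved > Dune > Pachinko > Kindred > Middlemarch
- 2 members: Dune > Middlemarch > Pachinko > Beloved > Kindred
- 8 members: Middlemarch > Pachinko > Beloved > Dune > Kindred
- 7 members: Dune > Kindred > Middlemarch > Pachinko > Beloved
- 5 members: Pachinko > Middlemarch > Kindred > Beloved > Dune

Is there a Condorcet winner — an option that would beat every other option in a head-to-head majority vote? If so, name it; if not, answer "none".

none

Checking pairwise contests:
Middlemarch beats Pachinko 17–16.
Kindred beats Middlemarch 18–15.
Pachinko beats Kindred 26–7.
Pachinko beats Beloved 27–6.
Beloved beats Dune 20–13.
Every option loses at least one head-to-head, so there is no Condorcet winner.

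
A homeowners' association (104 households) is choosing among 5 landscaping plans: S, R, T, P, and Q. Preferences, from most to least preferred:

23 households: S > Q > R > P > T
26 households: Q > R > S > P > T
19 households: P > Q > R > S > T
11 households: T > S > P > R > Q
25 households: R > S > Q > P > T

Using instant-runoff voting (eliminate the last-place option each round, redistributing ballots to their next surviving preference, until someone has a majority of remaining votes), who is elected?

Round 1: S 23, R 25, T 11, P 19, Q 26. Eliminate T.
Round 2: S 34, R 25, P 19, Q 26. Eliminate P.
Round 3: S 34, R 25, Q 45. Eliminate R.
Round 4: S 59, Q 45. S has a majority.

S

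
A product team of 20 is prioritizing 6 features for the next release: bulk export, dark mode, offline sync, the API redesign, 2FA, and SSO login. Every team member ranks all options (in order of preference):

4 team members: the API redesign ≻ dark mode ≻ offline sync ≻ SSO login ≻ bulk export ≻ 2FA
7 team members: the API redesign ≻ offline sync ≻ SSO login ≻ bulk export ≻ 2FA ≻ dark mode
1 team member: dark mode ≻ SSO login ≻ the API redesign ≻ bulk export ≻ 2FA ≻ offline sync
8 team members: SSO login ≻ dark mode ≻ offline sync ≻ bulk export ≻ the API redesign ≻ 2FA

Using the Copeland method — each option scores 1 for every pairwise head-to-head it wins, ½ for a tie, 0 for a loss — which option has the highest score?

the API redesign

bulk export: beats 2FA; loses to dark mode, offline sync, the API redesign, and SSO login → score 1.
dark mode: beats bulk export, offline sync, and 2FA; loses to the API redesign and SSO login → score 3.
offline sync: beats bulk export, 2FA, and SSO login; loses to dark mode and the API redesign → score 3.
the API redesign: beats bulk export, dark mode, offline sync, 2FA, and SSO login → score 5.
2FA: loses to bulk export, dark mode, offline sync, the API redesign, and SSO login → score 0.
SSO login: beats bulk export, dark mode, and 2FA; loses to offline sync and the API redesign → score 3.
the API redesign has the best pairwise record.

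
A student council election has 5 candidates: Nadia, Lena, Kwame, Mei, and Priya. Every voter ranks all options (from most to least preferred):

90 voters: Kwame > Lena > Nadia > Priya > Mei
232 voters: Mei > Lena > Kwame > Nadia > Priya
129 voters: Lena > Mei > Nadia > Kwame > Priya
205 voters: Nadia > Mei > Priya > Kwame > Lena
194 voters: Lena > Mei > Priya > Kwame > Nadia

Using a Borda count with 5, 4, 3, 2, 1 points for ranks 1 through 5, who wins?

Nadia: 90·3 + 232·2 + 129·3 + 205·5 + 194·1 = 2340
Lena: 90·4 + 232·4 + 129·5 + 205·1 + 194·5 = 3108
Kwame: 90·5 + 232·3 + 129·2 + 205·2 + 194·2 = 2202
Mei: 90·1 + 232·5 + 129·4 + 205·4 + 194·4 = 3362
Priya: 90·2 + 232·1 + 129·1 + 205·3 + 194·3 = 1738
Mei has the highest Borda score (3362).

Mei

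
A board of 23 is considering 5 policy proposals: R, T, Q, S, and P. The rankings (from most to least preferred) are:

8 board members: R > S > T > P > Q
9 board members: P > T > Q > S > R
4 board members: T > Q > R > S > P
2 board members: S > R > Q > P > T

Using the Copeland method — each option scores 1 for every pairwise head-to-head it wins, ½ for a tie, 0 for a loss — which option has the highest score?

R: beats S and P; loses to T and Q → score 2.
T: beats R, Q, S, and P → score 4.
Q: beats R and S; loses to T and P → score 2.
S: beats P; loses to R, T, and Q → score 1.
P: beats Q; loses to R, T, and S → score 1.
T has the best pairwise record.

T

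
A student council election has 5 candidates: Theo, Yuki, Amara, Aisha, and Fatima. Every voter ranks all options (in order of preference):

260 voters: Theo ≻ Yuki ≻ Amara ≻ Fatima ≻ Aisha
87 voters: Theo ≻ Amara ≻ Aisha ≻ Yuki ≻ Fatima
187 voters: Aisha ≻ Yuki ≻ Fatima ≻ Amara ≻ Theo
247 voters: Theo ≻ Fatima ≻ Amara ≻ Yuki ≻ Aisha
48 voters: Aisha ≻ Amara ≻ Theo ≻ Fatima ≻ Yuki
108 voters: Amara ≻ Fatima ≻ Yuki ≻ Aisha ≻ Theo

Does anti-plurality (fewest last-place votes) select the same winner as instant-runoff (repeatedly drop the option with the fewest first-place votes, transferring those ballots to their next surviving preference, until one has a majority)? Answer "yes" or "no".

Anti-plurality — last-place votes: Theo 295, Yuki 48, Amara 0, Aisha 507, Fatima 87. Winner: Amara.
Instant-runoff — R1 Theo 594, Yuki 0, Amara 108, Aisha 235, Fatima 0 (Theo winner). Winner: Theo.
The two methods disagree.

no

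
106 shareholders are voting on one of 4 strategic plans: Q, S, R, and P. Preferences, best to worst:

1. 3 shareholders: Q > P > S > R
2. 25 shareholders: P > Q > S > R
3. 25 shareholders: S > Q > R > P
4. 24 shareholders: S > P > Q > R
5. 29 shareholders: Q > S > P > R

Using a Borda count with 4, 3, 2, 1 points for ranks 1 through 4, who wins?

S

Q: 3·4 + 25·3 + 25·3 + 24·2 + 29·4 = 326
S: 3·2 + 25·2 + 25·4 + 24·4 + 29·3 = 339
R: 3·1 + 25·1 + 25·2 + 24·1 + 29·1 = 131
P: 3·3 + 25·4 + 25·1 + 24·3 + 29·2 = 264
S has the highest Borda score (339).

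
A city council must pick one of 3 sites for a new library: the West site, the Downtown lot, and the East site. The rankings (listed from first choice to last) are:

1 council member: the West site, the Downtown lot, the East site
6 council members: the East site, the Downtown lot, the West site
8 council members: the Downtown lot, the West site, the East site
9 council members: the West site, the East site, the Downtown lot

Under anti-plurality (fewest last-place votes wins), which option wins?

Last-place votes: the West site 6, the Downtown lot 9, the East site 9.
the West site is ranked last by the fewest voters, so the West site wins.

the West site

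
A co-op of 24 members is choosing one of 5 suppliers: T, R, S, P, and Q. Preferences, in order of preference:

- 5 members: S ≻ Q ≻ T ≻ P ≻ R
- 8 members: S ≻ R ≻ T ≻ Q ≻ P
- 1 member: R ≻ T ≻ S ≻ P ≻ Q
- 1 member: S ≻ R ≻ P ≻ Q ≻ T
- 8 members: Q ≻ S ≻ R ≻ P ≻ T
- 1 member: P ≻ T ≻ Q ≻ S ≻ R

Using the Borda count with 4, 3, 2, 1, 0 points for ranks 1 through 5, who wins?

S

T: 5·2 + 8·2 + 1·3 + 1·0 + 8·0 + 1·3 = 32
R: 5·0 + 8·3 + 1·4 + 1·3 + 8·2 + 1·0 = 47
S: 5·4 + 8·4 + 1·2 + 1·4 + 8·3 + 1·1 = 83
P: 5·1 + 8·0 + 1·1 + 1·2 + 8·1 + 1·4 = 20
Q: 5·3 + 8·1 + 1·0 + 1·1 + 8·4 + 1·2 = 58
S has the highest Borda score (83).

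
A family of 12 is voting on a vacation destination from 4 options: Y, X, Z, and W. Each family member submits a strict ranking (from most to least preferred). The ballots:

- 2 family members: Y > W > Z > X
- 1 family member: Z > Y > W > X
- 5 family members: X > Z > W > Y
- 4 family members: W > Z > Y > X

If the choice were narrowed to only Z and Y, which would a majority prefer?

Voters preferring Z to Y: 10; preferring Y to Z: 2.
Z wins the head-to-head.

Z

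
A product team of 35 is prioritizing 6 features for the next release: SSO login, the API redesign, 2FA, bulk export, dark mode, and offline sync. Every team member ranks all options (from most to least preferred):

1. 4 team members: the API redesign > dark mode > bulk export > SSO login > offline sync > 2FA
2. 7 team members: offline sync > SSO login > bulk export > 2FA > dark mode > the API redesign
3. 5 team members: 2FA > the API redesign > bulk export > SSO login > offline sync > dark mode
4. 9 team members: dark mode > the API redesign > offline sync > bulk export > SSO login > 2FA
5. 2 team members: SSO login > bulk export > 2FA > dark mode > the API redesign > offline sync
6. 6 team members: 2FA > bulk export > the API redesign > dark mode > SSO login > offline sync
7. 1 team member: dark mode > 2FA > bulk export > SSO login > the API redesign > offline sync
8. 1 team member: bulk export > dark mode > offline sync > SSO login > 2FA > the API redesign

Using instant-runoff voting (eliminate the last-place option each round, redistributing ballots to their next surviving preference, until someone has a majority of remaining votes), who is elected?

Round 1: SSO login 2, the API redesign 4, 2FA 11, bulk export 1, dark mode 10, offline sync 7. Eliminate bulk export.
Round 2: SSO login 2, the API redesign 4, 2FA 11, dark mode 11, offline sync 7. Eliminate SSO login.
Round 3: the API redesign 4, 2FA 13, dark mode 11, offline sync 7. Eliminate the API redesign.
Round 4: 2FA 13, dark mode 15, offline sync 7. Eliminate offline sync.
Round 5: 2FA 20, dark mode 15. 2FA has a majority.

2FA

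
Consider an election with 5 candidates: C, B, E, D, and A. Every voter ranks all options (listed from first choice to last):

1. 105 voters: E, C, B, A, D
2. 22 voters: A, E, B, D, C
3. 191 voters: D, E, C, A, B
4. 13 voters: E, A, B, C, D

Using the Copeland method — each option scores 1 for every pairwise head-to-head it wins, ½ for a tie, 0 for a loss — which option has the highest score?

D

C: beats B and A; loses to E and D → score 2.
B: loses to C, E, D, and A → score 0.
E: beats C, B, and A; loses to D → score 3.
D: beats C, B, E, and A → score 4.
A: beats B; loses to C, E, and D → score 1.
D has the best pairwise record.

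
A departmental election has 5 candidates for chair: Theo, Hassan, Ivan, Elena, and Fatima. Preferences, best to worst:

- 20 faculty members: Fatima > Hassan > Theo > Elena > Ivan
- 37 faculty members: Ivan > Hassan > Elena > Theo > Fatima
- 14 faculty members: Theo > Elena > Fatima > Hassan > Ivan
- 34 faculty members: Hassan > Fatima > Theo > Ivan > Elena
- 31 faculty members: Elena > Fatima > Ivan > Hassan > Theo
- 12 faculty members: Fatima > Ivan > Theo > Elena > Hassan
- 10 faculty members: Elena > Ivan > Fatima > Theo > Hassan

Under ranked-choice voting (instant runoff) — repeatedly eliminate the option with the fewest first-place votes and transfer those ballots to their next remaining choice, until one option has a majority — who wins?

Hassan

Round 1: Theo 14, Hassan 34, Ivan 37, Elena 41, Fatima 32. Eliminate Theo.
Round 2: Hassan 34, Ivan 37, Elena 55, Fatima 32. Eliminate Fatima.
Round 3: Hassan 54, Ivan 49, Elena 55. Eliminate Ivan.
Round 4: Hassan 91, Elena 67. Hassan has a majority.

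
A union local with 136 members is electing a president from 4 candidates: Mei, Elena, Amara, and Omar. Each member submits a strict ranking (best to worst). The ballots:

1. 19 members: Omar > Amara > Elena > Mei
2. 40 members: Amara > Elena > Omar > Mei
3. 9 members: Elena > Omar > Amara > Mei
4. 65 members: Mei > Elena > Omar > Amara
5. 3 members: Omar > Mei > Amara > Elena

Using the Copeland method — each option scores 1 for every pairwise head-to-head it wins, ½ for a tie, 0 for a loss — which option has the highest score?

Mei: ties Elena and Amara; loses to Omar → score 1.
Elena: beats Amara and Omar; ties Mei → score 2.5.
Amara: ties Mei; loses to Elena and Omar → score 0.5.
Omar: beats Mei and Amara; loses to Elena → score 2.
Elena has the best pairwise record.

Elena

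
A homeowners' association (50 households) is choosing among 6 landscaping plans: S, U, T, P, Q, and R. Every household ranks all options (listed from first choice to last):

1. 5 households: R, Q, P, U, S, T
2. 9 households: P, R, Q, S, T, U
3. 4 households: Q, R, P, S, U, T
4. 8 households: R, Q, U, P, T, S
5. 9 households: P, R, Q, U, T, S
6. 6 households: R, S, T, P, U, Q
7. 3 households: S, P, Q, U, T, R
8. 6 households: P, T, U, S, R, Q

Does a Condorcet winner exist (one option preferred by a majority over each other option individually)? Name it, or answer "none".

P

P vs S: 41–9 for P.
P vs U: 42–8 for P.
P vs T: 44–6 for P.
P vs Q: 33–17 for P.
P vs R: 27–23 for P.
P beats every other option head-to-head.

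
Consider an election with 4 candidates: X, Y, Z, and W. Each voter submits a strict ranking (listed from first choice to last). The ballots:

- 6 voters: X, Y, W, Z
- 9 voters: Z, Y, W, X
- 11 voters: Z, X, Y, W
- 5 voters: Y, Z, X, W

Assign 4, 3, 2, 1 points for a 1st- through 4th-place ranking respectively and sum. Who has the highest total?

Z

X: 6·4 + 9·1 + 11·3 + 5·2 = 76
Y: 6·3 + 9·3 + 11·2 + 5·4 = 87
Z: 6·1 + 9·4 + 11·4 + 5·3 = 101
W: 6·2 + 9·2 + 11·1 + 5·1 = 46
Z has the highest Borda score (101).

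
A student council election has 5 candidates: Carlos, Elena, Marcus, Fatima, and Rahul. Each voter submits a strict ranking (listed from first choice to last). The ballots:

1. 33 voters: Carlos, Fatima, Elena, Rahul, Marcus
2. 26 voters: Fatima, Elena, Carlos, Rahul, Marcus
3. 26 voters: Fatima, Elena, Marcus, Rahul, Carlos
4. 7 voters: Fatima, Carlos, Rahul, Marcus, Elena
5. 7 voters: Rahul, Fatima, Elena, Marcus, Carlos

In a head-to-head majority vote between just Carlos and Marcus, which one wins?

Carlos

Voters preferring Carlos to Marcus: 66; preferring Marcus to Carlos: 33.
Carlos wins the head-to-head.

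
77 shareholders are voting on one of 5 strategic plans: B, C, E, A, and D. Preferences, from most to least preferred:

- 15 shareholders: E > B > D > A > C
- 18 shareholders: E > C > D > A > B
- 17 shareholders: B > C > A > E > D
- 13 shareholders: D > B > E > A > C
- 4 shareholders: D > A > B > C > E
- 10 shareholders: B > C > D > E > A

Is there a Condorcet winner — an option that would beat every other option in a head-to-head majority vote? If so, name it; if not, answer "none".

B vs C: 59–18 for B.
B vs E: 44–33 for B.
B vs A: 55–22 for B.
B vs D: 42–35 for B.
B beats every other option head-to-head.

B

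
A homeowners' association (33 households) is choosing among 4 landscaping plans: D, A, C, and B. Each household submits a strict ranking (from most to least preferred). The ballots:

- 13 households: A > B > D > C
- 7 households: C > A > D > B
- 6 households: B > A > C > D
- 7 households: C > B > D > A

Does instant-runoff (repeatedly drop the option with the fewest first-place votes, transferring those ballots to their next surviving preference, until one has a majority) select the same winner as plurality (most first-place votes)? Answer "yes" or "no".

no

Instant-runoff — R1 D 0, A 13, C 14, B 6 (D out); R2 A 13, C 14, B 6 (B out); R3 A 19, C 14 (A winner). Winner: A.
Plurality — first-place votes: D 0, A 13, C 14, B 6. Winner: C.
The two methods disagree.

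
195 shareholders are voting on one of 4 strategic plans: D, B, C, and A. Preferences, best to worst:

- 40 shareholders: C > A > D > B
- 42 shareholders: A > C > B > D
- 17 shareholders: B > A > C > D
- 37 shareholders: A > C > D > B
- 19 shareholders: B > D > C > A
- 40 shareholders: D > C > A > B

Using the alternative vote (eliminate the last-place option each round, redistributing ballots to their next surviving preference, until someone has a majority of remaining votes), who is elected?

A

Round 1: D 40, B 36, C 40, A 79. Eliminate B.
Round 2: D 59, C 40, A 96. Eliminate C.
Round 3: D 59, A 136. A has a majority.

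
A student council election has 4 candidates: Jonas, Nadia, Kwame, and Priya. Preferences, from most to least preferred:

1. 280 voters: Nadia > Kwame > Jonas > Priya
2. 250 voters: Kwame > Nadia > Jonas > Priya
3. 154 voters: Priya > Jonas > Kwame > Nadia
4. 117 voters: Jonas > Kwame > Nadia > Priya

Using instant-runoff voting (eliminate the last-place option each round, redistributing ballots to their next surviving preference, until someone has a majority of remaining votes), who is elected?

Kwame

Round 1: Jonas 117, Nadia 280, Kwame 250, Priya 154. Eliminate Jonas.
Round 2: Nadia 280, Kwame 367, Priya 154. Eliminate Priya.
Round 3: Nadia 280, Kwame 521. Kwame has a majority.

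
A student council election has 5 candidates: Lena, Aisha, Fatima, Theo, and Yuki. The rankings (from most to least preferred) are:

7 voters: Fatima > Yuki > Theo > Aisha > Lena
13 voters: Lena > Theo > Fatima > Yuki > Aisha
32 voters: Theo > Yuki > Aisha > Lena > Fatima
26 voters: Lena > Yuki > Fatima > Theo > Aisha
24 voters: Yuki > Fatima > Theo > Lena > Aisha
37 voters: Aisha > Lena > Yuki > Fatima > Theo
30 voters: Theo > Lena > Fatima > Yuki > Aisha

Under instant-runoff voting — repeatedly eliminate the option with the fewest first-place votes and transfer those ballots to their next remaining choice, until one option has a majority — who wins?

Round 1: Lena 39, Aisha 37, Fatima 7, Theo 62, Yuki 24. Eliminate Fatima.
Round 2: Lena 39, Aisha 37, Theo 62, Yuki 31. Eliminate Yuki.
Round 3: Lena 39, Aisha 37, Theo 93. Theo has a majority.

Theo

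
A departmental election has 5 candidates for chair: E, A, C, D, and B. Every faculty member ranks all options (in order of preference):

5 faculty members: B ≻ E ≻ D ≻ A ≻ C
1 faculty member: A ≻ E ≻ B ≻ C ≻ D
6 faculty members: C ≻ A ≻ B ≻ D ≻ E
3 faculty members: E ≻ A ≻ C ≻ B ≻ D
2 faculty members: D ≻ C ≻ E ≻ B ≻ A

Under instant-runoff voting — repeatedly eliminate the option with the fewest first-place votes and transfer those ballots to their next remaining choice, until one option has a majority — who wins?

Round 1: E 3, A 1, C 6, D 2, B 5. Eliminate A.
Round 2: E 4, C 6, D 2, B 5. Eliminate D.
Round 3: E 4, C 8, B 5. Eliminate E.
Round 4: C 11, B 6. C has a majority.

C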